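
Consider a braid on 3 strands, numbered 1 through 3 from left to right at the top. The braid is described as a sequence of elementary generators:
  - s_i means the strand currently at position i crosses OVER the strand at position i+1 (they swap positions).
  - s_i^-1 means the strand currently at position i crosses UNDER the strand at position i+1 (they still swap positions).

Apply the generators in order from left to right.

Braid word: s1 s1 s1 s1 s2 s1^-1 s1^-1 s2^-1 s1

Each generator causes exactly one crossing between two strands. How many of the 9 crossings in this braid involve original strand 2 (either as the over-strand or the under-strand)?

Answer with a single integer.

Gen 1: crossing 1x2. Involves strand 2? yes. Count so far: 1
Gen 2: crossing 2x1. Involves strand 2? yes. Count so far: 2
Gen 3: crossing 1x2. Involves strand 2? yes. Count so far: 3
Gen 4: crossing 2x1. Involves strand 2? yes. Count so far: 4
Gen 5: crossing 2x3. Involves strand 2? yes. Count so far: 5
Gen 6: crossing 1x3. Involves strand 2? no. Count so far: 5
Gen 7: crossing 3x1. Involves strand 2? no. Count so far: 5
Gen 8: crossing 3x2. Involves strand 2? yes. Count so far: 6
Gen 9: crossing 1x2. Involves strand 2? yes. Count so far: 7

Answer: 7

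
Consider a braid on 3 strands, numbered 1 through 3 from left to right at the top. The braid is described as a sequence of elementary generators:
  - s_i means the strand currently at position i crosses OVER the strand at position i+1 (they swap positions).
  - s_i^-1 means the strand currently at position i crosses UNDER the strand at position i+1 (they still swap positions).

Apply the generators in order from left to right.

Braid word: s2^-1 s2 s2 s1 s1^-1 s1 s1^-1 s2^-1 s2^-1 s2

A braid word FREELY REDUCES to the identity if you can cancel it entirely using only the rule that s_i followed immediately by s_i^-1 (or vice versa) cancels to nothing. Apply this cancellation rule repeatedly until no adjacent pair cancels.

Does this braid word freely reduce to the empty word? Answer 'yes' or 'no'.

Gen 1 (s2^-1): push. Stack: [s2^-1]
Gen 2 (s2): cancels prior s2^-1. Stack: []
Gen 3 (s2): push. Stack: [s2]
Gen 4 (s1): push. Stack: [s2 s1]
Gen 5 (s1^-1): cancels prior s1. Stack: [s2]
Gen 6 (s1): push. Stack: [s2 s1]
Gen 7 (s1^-1): cancels prior s1. Stack: [s2]
Gen 8 (s2^-1): cancels prior s2. Stack: []
Gen 9 (s2^-1): push. Stack: [s2^-1]
Gen 10 (s2): cancels prior s2^-1. Stack: []
Reduced word: (empty)

Answer: yes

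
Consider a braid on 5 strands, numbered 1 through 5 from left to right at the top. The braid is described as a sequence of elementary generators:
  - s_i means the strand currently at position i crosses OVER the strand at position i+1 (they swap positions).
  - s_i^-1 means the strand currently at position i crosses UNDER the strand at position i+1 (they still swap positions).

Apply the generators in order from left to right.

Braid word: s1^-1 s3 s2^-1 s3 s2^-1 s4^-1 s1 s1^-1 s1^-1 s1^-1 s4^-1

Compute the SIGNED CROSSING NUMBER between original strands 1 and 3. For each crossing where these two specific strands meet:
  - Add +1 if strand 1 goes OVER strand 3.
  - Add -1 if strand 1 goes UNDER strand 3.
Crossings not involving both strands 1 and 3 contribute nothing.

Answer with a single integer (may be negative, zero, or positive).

Gen 1: crossing 1x2. Both 1&3? no. Sum: 0
Gen 2: crossing 3x4. Both 1&3? no. Sum: 0
Gen 3: crossing 1x4. Both 1&3? no. Sum: 0
Gen 4: 1 over 3. Both 1&3? yes. Contrib: +1. Sum: 1
Gen 5: crossing 4x3. Both 1&3? no. Sum: 1
Gen 6: crossing 1x5. Both 1&3? no. Sum: 1
Gen 7: crossing 2x3. Both 1&3? no. Sum: 1
Gen 8: crossing 3x2. Both 1&3? no. Sum: 1
Gen 9: crossing 2x3. Both 1&3? no. Sum: 1
Gen 10: crossing 3x2. Both 1&3? no. Sum: 1
Gen 11: crossing 5x1. Both 1&3? no. Sum: 1

Answer: 1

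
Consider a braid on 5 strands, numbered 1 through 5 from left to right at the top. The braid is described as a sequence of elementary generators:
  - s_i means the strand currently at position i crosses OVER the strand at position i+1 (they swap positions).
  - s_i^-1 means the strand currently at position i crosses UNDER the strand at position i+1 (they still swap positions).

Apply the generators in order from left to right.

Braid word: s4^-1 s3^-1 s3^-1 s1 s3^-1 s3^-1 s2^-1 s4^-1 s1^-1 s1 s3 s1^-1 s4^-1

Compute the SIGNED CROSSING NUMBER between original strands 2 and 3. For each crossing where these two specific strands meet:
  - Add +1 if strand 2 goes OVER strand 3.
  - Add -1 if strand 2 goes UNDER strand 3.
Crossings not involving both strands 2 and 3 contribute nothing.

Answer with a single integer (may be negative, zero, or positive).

Answer: -3

Derivation:
Gen 1: crossing 4x5. Both 2&3? no. Sum: 0
Gen 2: crossing 3x5. Both 2&3? no. Sum: 0
Gen 3: crossing 5x3. Both 2&3? no. Sum: 0
Gen 4: crossing 1x2. Both 2&3? no. Sum: 0
Gen 5: crossing 3x5. Both 2&3? no. Sum: 0
Gen 6: crossing 5x3. Both 2&3? no. Sum: 0
Gen 7: crossing 1x3. Both 2&3? no. Sum: 0
Gen 8: crossing 5x4. Both 2&3? no. Sum: 0
Gen 9: 2 under 3. Both 2&3? yes. Contrib: -1. Sum: -1
Gen 10: 3 over 2. Both 2&3? yes. Contrib: -1. Sum: -2
Gen 11: crossing 1x4. Both 2&3? no. Sum: -2
Gen 12: 2 under 3. Both 2&3? yes. Contrib: -1. Sum: -3
Gen 13: crossing 1x5. Both 2&3? no. Sum: -3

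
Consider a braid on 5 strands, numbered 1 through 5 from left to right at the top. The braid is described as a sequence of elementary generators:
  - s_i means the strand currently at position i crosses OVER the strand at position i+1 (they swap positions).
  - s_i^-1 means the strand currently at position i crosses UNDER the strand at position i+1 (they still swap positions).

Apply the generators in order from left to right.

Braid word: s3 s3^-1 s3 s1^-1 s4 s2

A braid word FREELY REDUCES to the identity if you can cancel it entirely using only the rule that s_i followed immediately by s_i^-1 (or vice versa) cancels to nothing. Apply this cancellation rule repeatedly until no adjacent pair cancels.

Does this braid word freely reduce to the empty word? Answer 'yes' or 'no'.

Answer: no

Derivation:
Gen 1 (s3): push. Stack: [s3]
Gen 2 (s3^-1): cancels prior s3. Stack: []
Gen 3 (s3): push. Stack: [s3]
Gen 4 (s1^-1): push. Stack: [s3 s1^-1]
Gen 5 (s4): push. Stack: [s3 s1^-1 s4]
Gen 6 (s2): push. Stack: [s3 s1^-1 s4 s2]
Reduced word: s3 s1^-1 s4 s2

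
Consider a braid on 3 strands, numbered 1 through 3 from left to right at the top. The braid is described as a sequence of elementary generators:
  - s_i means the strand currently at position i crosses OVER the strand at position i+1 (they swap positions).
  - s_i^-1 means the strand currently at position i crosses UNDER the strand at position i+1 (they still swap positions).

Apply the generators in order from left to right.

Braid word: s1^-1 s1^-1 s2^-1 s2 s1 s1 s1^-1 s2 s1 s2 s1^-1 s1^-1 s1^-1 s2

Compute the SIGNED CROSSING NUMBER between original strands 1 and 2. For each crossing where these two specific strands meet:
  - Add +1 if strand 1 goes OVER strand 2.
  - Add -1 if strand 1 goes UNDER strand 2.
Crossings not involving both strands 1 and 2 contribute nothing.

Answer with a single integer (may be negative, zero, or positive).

Gen 1: 1 under 2. Both 1&2? yes. Contrib: -1. Sum: -1
Gen 2: 2 under 1. Both 1&2? yes. Contrib: +1. Sum: 0
Gen 3: crossing 2x3. Both 1&2? no. Sum: 0
Gen 4: crossing 3x2. Both 1&2? no. Sum: 0
Gen 5: 1 over 2. Both 1&2? yes. Contrib: +1. Sum: 1
Gen 6: 2 over 1. Both 1&2? yes. Contrib: -1. Sum: 0
Gen 7: 1 under 2. Both 1&2? yes. Contrib: -1. Sum: -1
Gen 8: crossing 1x3. Both 1&2? no. Sum: -1
Gen 9: crossing 2x3. Both 1&2? no. Sum: -1
Gen 10: 2 over 1. Both 1&2? yes. Contrib: -1. Sum: -2
Gen 11: crossing 3x1. Both 1&2? no. Sum: -2
Gen 12: crossing 1x3. Both 1&2? no. Sum: -2
Gen 13: crossing 3x1. Both 1&2? no. Sum: -2
Gen 14: crossing 3x2. Both 1&2? no. Sum: -2

Answer: -2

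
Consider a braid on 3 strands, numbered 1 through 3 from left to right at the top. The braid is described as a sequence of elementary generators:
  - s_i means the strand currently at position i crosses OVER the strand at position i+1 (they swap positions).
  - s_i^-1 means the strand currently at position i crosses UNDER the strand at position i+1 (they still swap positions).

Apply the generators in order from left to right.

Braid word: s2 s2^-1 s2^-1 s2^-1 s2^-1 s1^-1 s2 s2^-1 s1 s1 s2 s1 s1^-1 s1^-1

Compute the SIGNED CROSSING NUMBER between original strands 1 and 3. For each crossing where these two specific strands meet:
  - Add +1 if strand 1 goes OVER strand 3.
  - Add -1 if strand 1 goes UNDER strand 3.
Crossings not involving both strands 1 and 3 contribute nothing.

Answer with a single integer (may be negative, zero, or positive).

Answer: -1

Derivation:
Gen 1: crossing 2x3. Both 1&3? no. Sum: 0
Gen 2: crossing 3x2. Both 1&3? no. Sum: 0
Gen 3: crossing 2x3. Both 1&3? no. Sum: 0
Gen 4: crossing 3x2. Both 1&3? no. Sum: 0
Gen 5: crossing 2x3. Both 1&3? no. Sum: 0
Gen 6: 1 under 3. Both 1&3? yes. Contrib: -1. Sum: -1
Gen 7: crossing 1x2. Both 1&3? no. Sum: -1
Gen 8: crossing 2x1. Both 1&3? no. Sum: -1
Gen 9: 3 over 1. Both 1&3? yes. Contrib: -1. Sum: -2
Gen 10: 1 over 3. Both 1&3? yes. Contrib: +1. Sum: -1
Gen 11: crossing 1x2. Both 1&3? no. Sum: -1
Gen 12: crossing 3x2. Both 1&3? no. Sum: -1
Gen 13: crossing 2x3. Both 1&3? no. Sum: -1
Gen 14: crossing 3x2. Both 1&3? no. Sum: -1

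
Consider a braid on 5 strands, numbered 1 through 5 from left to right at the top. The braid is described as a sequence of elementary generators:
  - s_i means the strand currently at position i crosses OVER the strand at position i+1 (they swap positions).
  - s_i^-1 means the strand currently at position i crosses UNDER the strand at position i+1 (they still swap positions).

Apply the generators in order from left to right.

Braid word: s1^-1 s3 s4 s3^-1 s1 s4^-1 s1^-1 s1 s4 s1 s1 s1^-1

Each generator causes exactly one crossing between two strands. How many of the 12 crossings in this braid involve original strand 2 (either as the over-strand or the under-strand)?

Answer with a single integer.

Gen 1: crossing 1x2. Involves strand 2? yes. Count so far: 1
Gen 2: crossing 3x4. Involves strand 2? no. Count so far: 1
Gen 3: crossing 3x5. Involves strand 2? no. Count so far: 1
Gen 4: crossing 4x5. Involves strand 2? no. Count so far: 1
Gen 5: crossing 2x1. Involves strand 2? yes. Count so far: 2
Gen 6: crossing 4x3. Involves strand 2? no. Count so far: 2
Gen 7: crossing 1x2. Involves strand 2? yes. Count so far: 3
Gen 8: crossing 2x1. Involves strand 2? yes. Count so far: 4
Gen 9: crossing 3x4. Involves strand 2? no. Count so far: 4
Gen 10: crossing 1x2. Involves strand 2? yes. Count so far: 5
Gen 11: crossing 2x1. Involves strand 2? yes. Count so far: 6
Gen 12: crossing 1x2. Involves strand 2? yes. Count so far: 7

Answer: 7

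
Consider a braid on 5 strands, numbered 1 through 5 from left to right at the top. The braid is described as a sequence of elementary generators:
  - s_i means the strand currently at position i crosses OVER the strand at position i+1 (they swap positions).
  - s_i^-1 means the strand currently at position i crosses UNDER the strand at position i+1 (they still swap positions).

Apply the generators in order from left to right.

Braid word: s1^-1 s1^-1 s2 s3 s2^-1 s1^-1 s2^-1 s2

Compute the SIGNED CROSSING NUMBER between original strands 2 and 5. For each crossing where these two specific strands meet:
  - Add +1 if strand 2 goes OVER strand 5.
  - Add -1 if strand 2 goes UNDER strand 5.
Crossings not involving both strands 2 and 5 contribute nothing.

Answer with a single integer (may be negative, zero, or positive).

Answer: 0

Derivation:
Gen 1: crossing 1x2. Both 2&5? no. Sum: 0
Gen 2: crossing 2x1. Both 2&5? no. Sum: 0
Gen 3: crossing 2x3. Both 2&5? no. Sum: 0
Gen 4: crossing 2x4. Both 2&5? no. Sum: 0
Gen 5: crossing 3x4. Both 2&5? no. Sum: 0
Gen 6: crossing 1x4. Both 2&5? no. Sum: 0
Gen 7: crossing 1x3. Both 2&5? no. Sum: 0
Gen 8: crossing 3x1. Both 2&5? no. Sum: 0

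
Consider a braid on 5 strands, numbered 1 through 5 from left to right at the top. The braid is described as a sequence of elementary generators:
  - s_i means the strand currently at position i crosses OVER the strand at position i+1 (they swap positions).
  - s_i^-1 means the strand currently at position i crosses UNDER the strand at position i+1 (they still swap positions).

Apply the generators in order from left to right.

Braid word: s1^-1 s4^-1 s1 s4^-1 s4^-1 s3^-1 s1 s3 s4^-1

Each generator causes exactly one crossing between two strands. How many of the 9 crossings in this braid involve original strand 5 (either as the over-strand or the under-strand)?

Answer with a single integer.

Answer: 6

Derivation:
Gen 1: crossing 1x2. Involves strand 5? no. Count so far: 0
Gen 2: crossing 4x5. Involves strand 5? yes. Count so far: 1
Gen 3: crossing 2x1. Involves strand 5? no. Count so far: 1
Gen 4: crossing 5x4. Involves strand 5? yes. Count so far: 2
Gen 5: crossing 4x5. Involves strand 5? yes. Count so far: 3
Gen 6: crossing 3x5. Involves strand 5? yes. Count so far: 4
Gen 7: crossing 1x2. Involves strand 5? no. Count so far: 4
Gen 8: crossing 5x3. Involves strand 5? yes. Count so far: 5
Gen 9: crossing 5x4. Involves strand 5? yes. Count so far: 6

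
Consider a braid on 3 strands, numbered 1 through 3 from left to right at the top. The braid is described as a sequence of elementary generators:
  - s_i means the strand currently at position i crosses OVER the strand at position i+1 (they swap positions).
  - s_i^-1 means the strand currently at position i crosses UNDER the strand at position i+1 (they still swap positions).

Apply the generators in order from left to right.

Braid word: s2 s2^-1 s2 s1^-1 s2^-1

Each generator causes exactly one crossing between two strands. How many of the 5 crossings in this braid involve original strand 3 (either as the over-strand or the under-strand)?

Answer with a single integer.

Gen 1: crossing 2x3. Involves strand 3? yes. Count so far: 1
Gen 2: crossing 3x2. Involves strand 3? yes. Count so far: 2
Gen 3: crossing 2x3. Involves strand 3? yes. Count so far: 3
Gen 4: crossing 1x3. Involves strand 3? yes. Count so far: 4
Gen 5: crossing 1x2. Involves strand 3? no. Count so far: 4

Answer: 4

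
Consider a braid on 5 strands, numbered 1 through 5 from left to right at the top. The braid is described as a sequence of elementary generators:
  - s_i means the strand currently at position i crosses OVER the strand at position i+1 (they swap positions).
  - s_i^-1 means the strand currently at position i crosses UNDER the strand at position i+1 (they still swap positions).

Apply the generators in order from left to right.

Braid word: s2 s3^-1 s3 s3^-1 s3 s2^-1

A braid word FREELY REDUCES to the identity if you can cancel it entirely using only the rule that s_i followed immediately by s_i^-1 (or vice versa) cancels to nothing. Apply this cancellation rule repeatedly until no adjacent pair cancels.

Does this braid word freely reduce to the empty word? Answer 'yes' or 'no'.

Gen 1 (s2): push. Stack: [s2]
Gen 2 (s3^-1): push. Stack: [s2 s3^-1]
Gen 3 (s3): cancels prior s3^-1. Stack: [s2]
Gen 4 (s3^-1): push. Stack: [s2 s3^-1]
Gen 5 (s3): cancels prior s3^-1. Stack: [s2]
Gen 6 (s2^-1): cancels prior s2. Stack: []
Reduced word: (empty)

Answer: yes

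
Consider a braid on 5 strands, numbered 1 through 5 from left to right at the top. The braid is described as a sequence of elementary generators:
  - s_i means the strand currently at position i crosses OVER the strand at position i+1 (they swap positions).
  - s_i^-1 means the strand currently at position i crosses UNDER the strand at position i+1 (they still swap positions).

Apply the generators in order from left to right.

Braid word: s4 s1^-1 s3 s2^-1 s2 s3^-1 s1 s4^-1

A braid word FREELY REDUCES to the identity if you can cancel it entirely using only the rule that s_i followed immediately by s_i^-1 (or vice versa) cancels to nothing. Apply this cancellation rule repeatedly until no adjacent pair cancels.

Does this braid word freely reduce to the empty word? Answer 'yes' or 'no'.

Gen 1 (s4): push. Stack: [s4]
Gen 2 (s1^-1): push. Stack: [s4 s1^-1]
Gen 3 (s3): push. Stack: [s4 s1^-1 s3]
Gen 4 (s2^-1): push. Stack: [s4 s1^-1 s3 s2^-1]
Gen 5 (s2): cancels prior s2^-1. Stack: [s4 s1^-1 s3]
Gen 6 (s3^-1): cancels prior s3. Stack: [s4 s1^-1]
Gen 7 (s1): cancels prior s1^-1. Stack: [s4]
Gen 8 (s4^-1): cancels prior s4. Stack: []
Reduced word: (empty)

Answer: yes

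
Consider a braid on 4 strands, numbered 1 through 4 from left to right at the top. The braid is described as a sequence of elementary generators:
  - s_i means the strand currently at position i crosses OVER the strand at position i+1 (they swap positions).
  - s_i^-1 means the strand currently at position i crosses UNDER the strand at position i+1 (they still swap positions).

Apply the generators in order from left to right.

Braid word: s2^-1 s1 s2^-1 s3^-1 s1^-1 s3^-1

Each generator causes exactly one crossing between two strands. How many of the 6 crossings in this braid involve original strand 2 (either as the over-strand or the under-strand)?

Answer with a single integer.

Answer: 3

Derivation:
Gen 1: crossing 2x3. Involves strand 2? yes. Count so far: 1
Gen 2: crossing 1x3. Involves strand 2? no. Count so far: 1
Gen 3: crossing 1x2. Involves strand 2? yes. Count so far: 2
Gen 4: crossing 1x4. Involves strand 2? no. Count so far: 2
Gen 5: crossing 3x2. Involves strand 2? yes. Count so far: 3
Gen 6: crossing 4x1. Involves strand 2? no. Count so far: 3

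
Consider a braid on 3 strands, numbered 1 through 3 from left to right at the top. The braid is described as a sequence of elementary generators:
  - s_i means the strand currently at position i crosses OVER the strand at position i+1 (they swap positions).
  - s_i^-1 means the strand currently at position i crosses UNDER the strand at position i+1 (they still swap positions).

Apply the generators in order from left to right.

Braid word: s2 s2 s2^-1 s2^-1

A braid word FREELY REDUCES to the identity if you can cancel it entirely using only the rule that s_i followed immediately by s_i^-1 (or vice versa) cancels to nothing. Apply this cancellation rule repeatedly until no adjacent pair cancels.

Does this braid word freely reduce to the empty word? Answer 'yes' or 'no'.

Gen 1 (s2): push. Stack: [s2]
Gen 2 (s2): push. Stack: [s2 s2]
Gen 3 (s2^-1): cancels prior s2. Stack: [s2]
Gen 4 (s2^-1): cancels prior s2. Stack: []
Reduced word: (empty)

Answer: yes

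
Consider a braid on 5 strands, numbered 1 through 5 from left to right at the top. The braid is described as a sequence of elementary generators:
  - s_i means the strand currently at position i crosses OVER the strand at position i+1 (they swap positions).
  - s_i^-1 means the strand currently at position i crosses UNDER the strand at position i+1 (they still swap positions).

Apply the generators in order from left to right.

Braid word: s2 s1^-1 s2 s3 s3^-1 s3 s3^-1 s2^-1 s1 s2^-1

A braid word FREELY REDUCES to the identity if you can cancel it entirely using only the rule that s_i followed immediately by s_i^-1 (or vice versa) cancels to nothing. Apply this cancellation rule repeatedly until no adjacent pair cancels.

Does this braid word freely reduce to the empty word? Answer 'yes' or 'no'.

Gen 1 (s2): push. Stack: [s2]
Gen 2 (s1^-1): push. Stack: [s2 s1^-1]
Gen 3 (s2): push. Stack: [s2 s1^-1 s2]
Gen 4 (s3): push. Stack: [s2 s1^-1 s2 s3]
Gen 5 (s3^-1): cancels prior s3. Stack: [s2 s1^-1 s2]
Gen 6 (s3): push. Stack: [s2 s1^-1 s2 s3]
Gen 7 (s3^-1): cancels prior s3. Stack: [s2 s1^-1 s2]
Gen 8 (s2^-1): cancels prior s2. Stack: [s2 s1^-1]
Gen 9 (s1): cancels prior s1^-1. Stack: [s2]
Gen 10 (s2^-1): cancels prior s2. Stack: []
Reduced word: (empty)

Answer: yes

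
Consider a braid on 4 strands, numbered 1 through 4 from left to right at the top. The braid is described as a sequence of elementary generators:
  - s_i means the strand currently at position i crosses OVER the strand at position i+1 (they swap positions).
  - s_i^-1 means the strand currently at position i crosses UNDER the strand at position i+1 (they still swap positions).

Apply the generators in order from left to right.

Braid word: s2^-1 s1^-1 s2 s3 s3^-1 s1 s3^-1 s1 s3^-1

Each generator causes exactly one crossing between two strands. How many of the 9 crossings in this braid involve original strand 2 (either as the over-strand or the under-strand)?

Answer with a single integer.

Answer: 4

Derivation:
Gen 1: crossing 2x3. Involves strand 2? yes. Count so far: 1
Gen 2: crossing 1x3. Involves strand 2? no. Count so far: 1
Gen 3: crossing 1x2. Involves strand 2? yes. Count so far: 2
Gen 4: crossing 1x4. Involves strand 2? no. Count so far: 2
Gen 5: crossing 4x1. Involves strand 2? no. Count so far: 2
Gen 6: crossing 3x2. Involves strand 2? yes. Count so far: 3
Gen 7: crossing 1x4. Involves strand 2? no. Count so far: 3
Gen 8: crossing 2x3. Involves strand 2? yes. Count so far: 4
Gen 9: crossing 4x1. Involves strand 2? no. Count so far: 4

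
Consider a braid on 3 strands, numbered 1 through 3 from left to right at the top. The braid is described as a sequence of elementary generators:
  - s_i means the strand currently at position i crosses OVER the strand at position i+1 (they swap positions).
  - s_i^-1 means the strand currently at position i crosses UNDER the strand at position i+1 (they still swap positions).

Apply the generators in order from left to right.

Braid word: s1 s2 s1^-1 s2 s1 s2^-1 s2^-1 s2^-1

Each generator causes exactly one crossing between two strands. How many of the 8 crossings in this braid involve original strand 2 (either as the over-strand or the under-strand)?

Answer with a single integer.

Answer: 6

Derivation:
Gen 1: crossing 1x2. Involves strand 2? yes. Count so far: 1
Gen 2: crossing 1x3. Involves strand 2? no. Count so far: 1
Gen 3: crossing 2x3. Involves strand 2? yes. Count so far: 2
Gen 4: crossing 2x1. Involves strand 2? yes. Count so far: 3
Gen 5: crossing 3x1. Involves strand 2? no. Count so far: 3
Gen 6: crossing 3x2. Involves strand 2? yes. Count so far: 4
Gen 7: crossing 2x3. Involves strand 2? yes. Count so far: 5
Gen 8: crossing 3x2. Involves strand 2? yes. Count so far: 6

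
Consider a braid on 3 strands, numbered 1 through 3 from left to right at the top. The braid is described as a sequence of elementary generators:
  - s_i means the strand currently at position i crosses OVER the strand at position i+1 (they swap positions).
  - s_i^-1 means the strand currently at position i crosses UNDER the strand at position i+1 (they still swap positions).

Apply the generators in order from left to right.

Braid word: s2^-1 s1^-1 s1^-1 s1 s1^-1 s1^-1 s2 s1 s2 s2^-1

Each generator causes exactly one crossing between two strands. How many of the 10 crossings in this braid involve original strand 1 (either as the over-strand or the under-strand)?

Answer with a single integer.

Gen 1: crossing 2x3. Involves strand 1? no. Count so far: 0
Gen 2: crossing 1x3. Involves strand 1? yes. Count so far: 1
Gen 3: crossing 3x1. Involves strand 1? yes. Count so far: 2
Gen 4: crossing 1x3. Involves strand 1? yes. Count so far: 3
Gen 5: crossing 3x1. Involves strand 1? yes. Count so far: 4
Gen 6: crossing 1x3. Involves strand 1? yes. Count so far: 5
Gen 7: crossing 1x2. Involves strand 1? yes. Count so far: 6
Gen 8: crossing 3x2. Involves strand 1? no. Count so far: 6
Gen 9: crossing 3x1. Involves strand 1? yes. Count so far: 7
Gen 10: crossing 1x3. Involves strand 1? yes. Count so far: 8

Answer: 8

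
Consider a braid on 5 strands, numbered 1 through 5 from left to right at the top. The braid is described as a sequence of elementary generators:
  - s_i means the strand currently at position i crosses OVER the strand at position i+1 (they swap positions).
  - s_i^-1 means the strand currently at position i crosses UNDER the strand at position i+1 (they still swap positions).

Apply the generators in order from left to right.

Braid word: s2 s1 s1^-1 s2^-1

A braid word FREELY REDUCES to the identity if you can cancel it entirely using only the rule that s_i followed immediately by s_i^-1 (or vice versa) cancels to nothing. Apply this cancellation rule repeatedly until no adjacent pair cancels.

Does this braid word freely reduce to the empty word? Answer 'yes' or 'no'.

Answer: yes

Derivation:
Gen 1 (s2): push. Stack: [s2]
Gen 2 (s1): push. Stack: [s2 s1]
Gen 3 (s1^-1): cancels prior s1. Stack: [s2]
Gen 4 (s2^-1): cancels prior s2. Stack: []
Reduced word: (empty)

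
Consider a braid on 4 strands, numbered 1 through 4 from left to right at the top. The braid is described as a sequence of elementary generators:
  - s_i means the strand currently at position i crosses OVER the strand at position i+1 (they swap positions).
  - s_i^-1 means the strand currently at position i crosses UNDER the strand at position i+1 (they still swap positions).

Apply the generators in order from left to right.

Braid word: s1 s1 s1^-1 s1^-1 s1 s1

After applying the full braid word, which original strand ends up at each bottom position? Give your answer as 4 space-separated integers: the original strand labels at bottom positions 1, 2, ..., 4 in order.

Gen 1 (s1): strand 1 crosses over strand 2. Perm now: [2 1 3 4]
Gen 2 (s1): strand 2 crosses over strand 1. Perm now: [1 2 3 4]
Gen 3 (s1^-1): strand 1 crosses under strand 2. Perm now: [2 1 3 4]
Gen 4 (s1^-1): strand 2 crosses under strand 1. Perm now: [1 2 3 4]
Gen 5 (s1): strand 1 crosses over strand 2. Perm now: [2 1 3 4]
Gen 6 (s1): strand 2 crosses over strand 1. Perm now: [1 2 3 4]

Answer: 1 2 3 4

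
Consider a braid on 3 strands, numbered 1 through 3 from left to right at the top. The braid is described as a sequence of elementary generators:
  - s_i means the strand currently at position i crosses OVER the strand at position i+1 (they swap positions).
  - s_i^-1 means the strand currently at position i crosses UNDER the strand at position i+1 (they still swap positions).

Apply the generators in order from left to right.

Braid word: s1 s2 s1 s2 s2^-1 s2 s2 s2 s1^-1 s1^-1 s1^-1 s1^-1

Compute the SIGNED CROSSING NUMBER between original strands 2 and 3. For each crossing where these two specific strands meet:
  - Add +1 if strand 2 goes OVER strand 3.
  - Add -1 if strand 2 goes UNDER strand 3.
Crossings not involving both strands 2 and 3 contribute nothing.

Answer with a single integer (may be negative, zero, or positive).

Answer: 1

Derivation:
Gen 1: crossing 1x2. Both 2&3? no. Sum: 0
Gen 2: crossing 1x3. Both 2&3? no. Sum: 0
Gen 3: 2 over 3. Both 2&3? yes. Contrib: +1. Sum: 1
Gen 4: crossing 2x1. Both 2&3? no. Sum: 1
Gen 5: crossing 1x2. Both 2&3? no. Sum: 1
Gen 6: crossing 2x1. Both 2&3? no. Sum: 1
Gen 7: crossing 1x2. Both 2&3? no. Sum: 1
Gen 8: crossing 2x1. Both 2&3? no. Sum: 1
Gen 9: crossing 3x1. Both 2&3? no. Sum: 1
Gen 10: crossing 1x3. Both 2&3? no. Sum: 1
Gen 11: crossing 3x1. Both 2&3? no. Sum: 1
Gen 12: crossing 1x3. Both 2&3? no. Sum: 1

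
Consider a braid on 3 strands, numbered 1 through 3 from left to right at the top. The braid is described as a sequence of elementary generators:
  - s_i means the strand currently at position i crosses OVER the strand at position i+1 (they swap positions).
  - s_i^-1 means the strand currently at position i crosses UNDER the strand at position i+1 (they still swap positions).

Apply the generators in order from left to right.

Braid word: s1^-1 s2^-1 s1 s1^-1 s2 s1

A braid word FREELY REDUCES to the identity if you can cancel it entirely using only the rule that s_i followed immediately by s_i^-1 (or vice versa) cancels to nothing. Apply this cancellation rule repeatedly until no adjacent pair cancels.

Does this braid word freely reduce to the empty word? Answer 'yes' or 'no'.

Answer: yes

Derivation:
Gen 1 (s1^-1): push. Stack: [s1^-1]
Gen 2 (s2^-1): push. Stack: [s1^-1 s2^-1]
Gen 3 (s1): push. Stack: [s1^-1 s2^-1 s1]
Gen 4 (s1^-1): cancels prior s1. Stack: [s1^-1 s2^-1]
Gen 5 (s2): cancels prior s2^-1. Stack: [s1^-1]
Gen 6 (s1): cancels prior s1^-1. Stack: []
Reduced word: (empty)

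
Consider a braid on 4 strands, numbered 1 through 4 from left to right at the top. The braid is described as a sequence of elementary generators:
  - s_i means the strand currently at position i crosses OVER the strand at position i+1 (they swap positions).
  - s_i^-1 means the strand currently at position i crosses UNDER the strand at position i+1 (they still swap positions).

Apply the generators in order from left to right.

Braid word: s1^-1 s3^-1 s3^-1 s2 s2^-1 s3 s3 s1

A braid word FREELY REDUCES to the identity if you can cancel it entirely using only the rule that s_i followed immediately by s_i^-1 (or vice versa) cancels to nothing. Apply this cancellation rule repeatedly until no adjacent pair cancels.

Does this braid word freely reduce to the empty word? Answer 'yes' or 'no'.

Answer: yes

Derivation:
Gen 1 (s1^-1): push. Stack: [s1^-1]
Gen 2 (s3^-1): push. Stack: [s1^-1 s3^-1]
Gen 3 (s3^-1): push. Stack: [s1^-1 s3^-1 s3^-1]
Gen 4 (s2): push. Stack: [s1^-1 s3^-1 s3^-1 s2]
Gen 5 (s2^-1): cancels prior s2. Stack: [s1^-1 s3^-1 s3^-1]
Gen 6 (s3): cancels prior s3^-1. Stack: [s1^-1 s3^-1]
Gen 7 (s3): cancels prior s3^-1. Stack: [s1^-1]
Gen 8 (s1): cancels prior s1^-1. Stack: []
Reduced word: (empty)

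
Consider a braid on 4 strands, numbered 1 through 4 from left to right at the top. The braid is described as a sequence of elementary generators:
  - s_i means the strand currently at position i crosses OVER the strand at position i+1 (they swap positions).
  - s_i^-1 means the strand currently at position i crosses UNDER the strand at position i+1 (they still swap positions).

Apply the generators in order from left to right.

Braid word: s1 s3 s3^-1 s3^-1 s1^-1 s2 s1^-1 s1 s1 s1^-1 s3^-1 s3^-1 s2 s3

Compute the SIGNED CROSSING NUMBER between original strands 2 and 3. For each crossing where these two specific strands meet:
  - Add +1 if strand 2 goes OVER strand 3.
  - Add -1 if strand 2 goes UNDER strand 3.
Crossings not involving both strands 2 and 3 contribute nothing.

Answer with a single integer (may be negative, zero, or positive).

Gen 1: crossing 1x2. Both 2&3? no. Sum: 0
Gen 2: crossing 3x4. Both 2&3? no. Sum: 0
Gen 3: crossing 4x3. Both 2&3? no. Sum: 0
Gen 4: crossing 3x4. Both 2&3? no. Sum: 0
Gen 5: crossing 2x1. Both 2&3? no. Sum: 0
Gen 6: crossing 2x4. Both 2&3? no. Sum: 0
Gen 7: crossing 1x4. Both 2&3? no. Sum: 0
Gen 8: crossing 4x1. Both 2&3? no. Sum: 0
Gen 9: crossing 1x4. Both 2&3? no. Sum: 0
Gen 10: crossing 4x1. Both 2&3? no. Sum: 0
Gen 11: 2 under 3. Both 2&3? yes. Contrib: -1. Sum: -1
Gen 12: 3 under 2. Both 2&3? yes. Contrib: +1. Sum: 0
Gen 13: crossing 4x2. Both 2&3? no. Sum: 0
Gen 14: crossing 4x3. Both 2&3? no. Sum: 0

Answer: 0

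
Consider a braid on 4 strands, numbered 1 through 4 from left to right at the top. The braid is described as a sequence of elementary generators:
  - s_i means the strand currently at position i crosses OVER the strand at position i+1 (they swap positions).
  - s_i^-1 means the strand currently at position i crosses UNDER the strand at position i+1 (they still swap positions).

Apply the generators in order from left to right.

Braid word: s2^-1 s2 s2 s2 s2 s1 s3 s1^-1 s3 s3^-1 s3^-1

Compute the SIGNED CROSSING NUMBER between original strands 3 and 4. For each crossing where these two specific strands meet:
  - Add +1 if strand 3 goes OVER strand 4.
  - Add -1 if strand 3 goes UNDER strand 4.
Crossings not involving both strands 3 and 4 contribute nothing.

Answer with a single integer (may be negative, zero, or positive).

Answer: 0

Derivation:
Gen 1: crossing 2x3. Both 3&4? no. Sum: 0
Gen 2: crossing 3x2. Both 3&4? no. Sum: 0
Gen 3: crossing 2x3. Both 3&4? no. Sum: 0
Gen 4: crossing 3x2. Both 3&4? no. Sum: 0
Gen 5: crossing 2x3. Both 3&4? no. Sum: 0
Gen 6: crossing 1x3. Both 3&4? no. Sum: 0
Gen 7: crossing 2x4. Both 3&4? no. Sum: 0
Gen 8: crossing 3x1. Both 3&4? no. Sum: 0
Gen 9: crossing 4x2. Both 3&4? no. Sum: 0
Gen 10: crossing 2x4. Both 3&4? no. Sum: 0
Gen 11: crossing 4x2. Both 3&4? no. Sum: 0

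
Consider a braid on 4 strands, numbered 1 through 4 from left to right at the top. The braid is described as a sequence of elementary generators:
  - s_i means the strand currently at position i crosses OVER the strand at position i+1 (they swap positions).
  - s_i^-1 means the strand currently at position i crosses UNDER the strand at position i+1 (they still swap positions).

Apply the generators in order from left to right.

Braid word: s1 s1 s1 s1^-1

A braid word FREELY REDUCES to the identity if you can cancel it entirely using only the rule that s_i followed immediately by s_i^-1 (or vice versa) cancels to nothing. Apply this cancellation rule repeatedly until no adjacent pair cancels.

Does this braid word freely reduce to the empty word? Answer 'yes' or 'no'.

Gen 1 (s1): push. Stack: [s1]
Gen 2 (s1): push. Stack: [s1 s1]
Gen 3 (s1): push. Stack: [s1 s1 s1]
Gen 4 (s1^-1): cancels prior s1. Stack: [s1 s1]
Reduced word: s1 s1

Answer: no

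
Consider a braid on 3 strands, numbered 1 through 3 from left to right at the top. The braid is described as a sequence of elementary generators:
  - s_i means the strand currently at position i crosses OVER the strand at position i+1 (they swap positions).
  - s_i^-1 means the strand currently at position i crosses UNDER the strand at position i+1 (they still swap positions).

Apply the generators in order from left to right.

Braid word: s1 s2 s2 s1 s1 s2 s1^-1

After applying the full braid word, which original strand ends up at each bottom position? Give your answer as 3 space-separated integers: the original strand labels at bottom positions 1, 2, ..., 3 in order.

Answer: 3 2 1

Derivation:
Gen 1 (s1): strand 1 crosses over strand 2. Perm now: [2 1 3]
Gen 2 (s2): strand 1 crosses over strand 3. Perm now: [2 3 1]
Gen 3 (s2): strand 3 crosses over strand 1. Perm now: [2 1 3]
Gen 4 (s1): strand 2 crosses over strand 1. Perm now: [1 2 3]
Gen 5 (s1): strand 1 crosses over strand 2. Perm now: [2 1 3]
Gen 6 (s2): strand 1 crosses over strand 3. Perm now: [2 3 1]
Gen 7 (s1^-1): strand 2 crosses under strand 3. Perm now: [3 2 1]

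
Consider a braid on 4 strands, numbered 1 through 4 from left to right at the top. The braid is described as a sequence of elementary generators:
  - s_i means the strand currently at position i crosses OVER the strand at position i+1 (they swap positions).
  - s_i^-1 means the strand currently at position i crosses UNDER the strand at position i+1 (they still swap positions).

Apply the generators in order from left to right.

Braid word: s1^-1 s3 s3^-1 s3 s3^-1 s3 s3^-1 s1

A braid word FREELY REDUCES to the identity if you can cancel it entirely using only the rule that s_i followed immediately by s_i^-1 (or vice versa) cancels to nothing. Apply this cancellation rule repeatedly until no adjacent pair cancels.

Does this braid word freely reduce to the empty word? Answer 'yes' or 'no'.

Gen 1 (s1^-1): push. Stack: [s1^-1]
Gen 2 (s3): push. Stack: [s1^-1 s3]
Gen 3 (s3^-1): cancels prior s3. Stack: [s1^-1]
Gen 4 (s3): push. Stack: [s1^-1 s3]
Gen 5 (s3^-1): cancels prior s3. Stack: [s1^-1]
Gen 6 (s3): push. Stack: [s1^-1 s3]
Gen 7 (s3^-1): cancels prior s3. Stack: [s1^-1]
Gen 8 (s1): cancels prior s1^-1. Stack: []
Reduced word: (empty)

Answer: yes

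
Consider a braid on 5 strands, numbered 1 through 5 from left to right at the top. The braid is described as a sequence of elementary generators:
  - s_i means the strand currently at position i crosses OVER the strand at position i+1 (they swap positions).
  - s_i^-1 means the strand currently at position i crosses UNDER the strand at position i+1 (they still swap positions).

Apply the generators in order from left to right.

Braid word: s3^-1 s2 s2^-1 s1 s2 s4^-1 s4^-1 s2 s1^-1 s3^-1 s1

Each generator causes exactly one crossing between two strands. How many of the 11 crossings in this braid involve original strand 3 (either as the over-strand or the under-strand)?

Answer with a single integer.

Gen 1: crossing 3x4. Involves strand 3? yes. Count so far: 1
Gen 2: crossing 2x4. Involves strand 3? no. Count so far: 1
Gen 3: crossing 4x2. Involves strand 3? no. Count so far: 1
Gen 4: crossing 1x2. Involves strand 3? no. Count so far: 1
Gen 5: crossing 1x4. Involves strand 3? no. Count so far: 1
Gen 6: crossing 3x5. Involves strand 3? yes. Count so far: 2
Gen 7: crossing 5x3. Involves strand 3? yes. Count so far: 3
Gen 8: crossing 4x1. Involves strand 3? no. Count so far: 3
Gen 9: crossing 2x1. Involves strand 3? no. Count so far: 3
Gen 10: crossing 4x3. Involves strand 3? yes. Count so far: 4
Gen 11: crossing 1x2. Involves strand 3? no. Count so far: 4

Answer: 4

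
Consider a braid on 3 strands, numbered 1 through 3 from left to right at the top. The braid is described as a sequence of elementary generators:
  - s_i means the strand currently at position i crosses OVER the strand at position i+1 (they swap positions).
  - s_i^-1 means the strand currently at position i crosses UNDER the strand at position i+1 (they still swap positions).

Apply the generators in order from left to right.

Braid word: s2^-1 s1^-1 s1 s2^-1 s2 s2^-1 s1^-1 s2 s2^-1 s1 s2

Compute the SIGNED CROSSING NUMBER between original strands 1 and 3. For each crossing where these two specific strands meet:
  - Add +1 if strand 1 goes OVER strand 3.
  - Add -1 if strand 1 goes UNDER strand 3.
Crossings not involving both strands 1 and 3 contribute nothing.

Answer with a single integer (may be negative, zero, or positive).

Answer: 0

Derivation:
Gen 1: crossing 2x3. Both 1&3? no. Sum: 0
Gen 2: 1 under 3. Both 1&3? yes. Contrib: -1. Sum: -1
Gen 3: 3 over 1. Both 1&3? yes. Contrib: -1. Sum: -2
Gen 4: crossing 3x2. Both 1&3? no. Sum: -2
Gen 5: crossing 2x3. Both 1&3? no. Sum: -2
Gen 6: crossing 3x2. Both 1&3? no. Sum: -2
Gen 7: crossing 1x2. Both 1&3? no. Sum: -2
Gen 8: 1 over 3. Both 1&3? yes. Contrib: +1. Sum: -1
Gen 9: 3 under 1. Both 1&3? yes. Contrib: +1. Sum: 0
Gen 10: crossing 2x1. Both 1&3? no. Sum: 0
Gen 11: crossing 2x3. Both 1&3? no. Sum: 0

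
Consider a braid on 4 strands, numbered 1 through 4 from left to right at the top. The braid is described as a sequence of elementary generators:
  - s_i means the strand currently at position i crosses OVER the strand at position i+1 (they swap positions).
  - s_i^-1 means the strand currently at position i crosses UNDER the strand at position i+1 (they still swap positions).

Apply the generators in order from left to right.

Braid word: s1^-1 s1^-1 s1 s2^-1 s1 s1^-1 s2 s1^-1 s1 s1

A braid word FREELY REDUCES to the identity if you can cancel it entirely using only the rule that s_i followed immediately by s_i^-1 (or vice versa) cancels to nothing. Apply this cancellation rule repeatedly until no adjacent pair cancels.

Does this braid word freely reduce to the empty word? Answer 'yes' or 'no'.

Answer: yes

Derivation:
Gen 1 (s1^-1): push. Stack: [s1^-1]
Gen 2 (s1^-1): push. Stack: [s1^-1 s1^-1]
Gen 3 (s1): cancels prior s1^-1. Stack: [s1^-1]
Gen 4 (s2^-1): push. Stack: [s1^-1 s2^-1]
Gen 5 (s1): push. Stack: [s1^-1 s2^-1 s1]
Gen 6 (s1^-1): cancels prior s1. Stack: [s1^-1 s2^-1]
Gen 7 (s2): cancels prior s2^-1. Stack: [s1^-1]
Gen 8 (s1^-1): push. Stack: [s1^-1 s1^-1]
Gen 9 (s1): cancels prior s1^-1. Stack: [s1^-1]
Gen 10 (s1): cancels prior s1^-1. Stack: []
Reduced word: (empty)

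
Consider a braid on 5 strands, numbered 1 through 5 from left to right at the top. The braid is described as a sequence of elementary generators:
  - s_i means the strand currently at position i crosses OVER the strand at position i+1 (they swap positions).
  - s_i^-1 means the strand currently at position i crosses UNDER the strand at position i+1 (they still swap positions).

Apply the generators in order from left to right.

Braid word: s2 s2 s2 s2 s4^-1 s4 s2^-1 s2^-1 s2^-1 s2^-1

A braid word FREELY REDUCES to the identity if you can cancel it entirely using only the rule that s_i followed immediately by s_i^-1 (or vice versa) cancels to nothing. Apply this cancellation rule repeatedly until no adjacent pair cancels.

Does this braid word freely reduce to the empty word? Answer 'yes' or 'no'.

Answer: yes

Derivation:
Gen 1 (s2): push. Stack: [s2]
Gen 2 (s2): push. Stack: [s2 s2]
Gen 3 (s2): push. Stack: [s2 s2 s2]
Gen 4 (s2): push. Stack: [s2 s2 s2 s2]
Gen 5 (s4^-1): push. Stack: [s2 s2 s2 s2 s4^-1]
Gen 6 (s4): cancels prior s4^-1. Stack: [s2 s2 s2 s2]
Gen 7 (s2^-1): cancels prior s2. Stack: [s2 s2 s2]
Gen 8 (s2^-1): cancels prior s2. Stack: [s2 s2]
Gen 9 (s2^-1): cancels prior s2. Stack: [s2]
Gen 10 (s2^-1): cancels prior s2. Stack: []
Reduced word: (empty)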